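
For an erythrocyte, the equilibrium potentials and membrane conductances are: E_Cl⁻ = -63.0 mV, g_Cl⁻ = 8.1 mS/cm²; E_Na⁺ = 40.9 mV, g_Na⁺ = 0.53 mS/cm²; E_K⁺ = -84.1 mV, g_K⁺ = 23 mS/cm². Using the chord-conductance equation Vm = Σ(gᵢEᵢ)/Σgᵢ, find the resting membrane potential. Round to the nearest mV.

Σ gᵢEᵢ = 8.1·(-63.0) + 0.53·(40.9) + 23·(-84.1) = -2422.92
Σ gᵢ = 8.1 + 0.53 + 23 = 31.63
Vm = -2422.92 / 31.63 = -76.60 mV

-77 mV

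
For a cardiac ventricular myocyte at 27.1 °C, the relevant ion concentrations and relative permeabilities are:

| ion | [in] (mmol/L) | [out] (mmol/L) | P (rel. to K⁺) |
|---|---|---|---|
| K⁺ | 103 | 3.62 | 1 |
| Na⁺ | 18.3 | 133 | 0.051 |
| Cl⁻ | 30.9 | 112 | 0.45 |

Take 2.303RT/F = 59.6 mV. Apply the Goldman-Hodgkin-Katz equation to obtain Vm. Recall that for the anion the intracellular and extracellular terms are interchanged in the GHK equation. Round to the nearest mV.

-48 mV

Vm = 59.6 · log₁₀[(Σ P·[cation]ₒ + Σ P·[anion]ᵢ) / (Σ P·[cation]ᵢ + Σ P·[anion]ₒ)]
Numerator = 1×3.62 + 0.051×133 + 0.45×30.9 = 24.31
Denominator = 1×103 + 0.051×18.3 + 0.45×112 = 154.3
Vm = 59.6 · log₁₀(0.1575) = 59.6 × (-0.8027) = -47.84 mV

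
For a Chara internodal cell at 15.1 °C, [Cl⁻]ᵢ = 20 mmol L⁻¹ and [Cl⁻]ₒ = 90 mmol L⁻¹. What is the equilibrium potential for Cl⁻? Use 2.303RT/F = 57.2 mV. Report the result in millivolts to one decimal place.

E = (57.2/z) · log₁₀([Cl⁻]_out/[Cl⁻]_in) with z = -1.
For an anion, dividing by z = -1 reverses the sign.
= (57.2/-1) · log₁₀(90/20) = -57.20 · log₁₀(4.5)
= -57.20 · (0.6532) = -37.36 mV

-37.4 mV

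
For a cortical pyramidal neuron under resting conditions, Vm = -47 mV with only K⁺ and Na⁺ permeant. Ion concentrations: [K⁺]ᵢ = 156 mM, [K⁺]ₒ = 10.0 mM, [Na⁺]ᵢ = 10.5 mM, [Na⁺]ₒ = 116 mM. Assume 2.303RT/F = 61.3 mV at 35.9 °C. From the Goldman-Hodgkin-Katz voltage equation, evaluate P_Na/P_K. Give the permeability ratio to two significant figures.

Let α = P_Na/P_K. GHK: Vm = 61.3·log₁₀[(Kₒ + α·Naₒ)/(Kᵢ + α·Naᵢ)].
10^(Vm/61.3) = 10^(-47.0/61.3) = 0.17111
So 0.17111·(Kᵢ + α·Naᵢ) = Kₒ + α·Naₒ → α = (0.17111·156.0 − 10.0) / (116.0 − 0.17111·10.5)
α = (26.69 − 10.0) / (116.0 − 1.797) = 16.69/114.2 = 0.1462

0.15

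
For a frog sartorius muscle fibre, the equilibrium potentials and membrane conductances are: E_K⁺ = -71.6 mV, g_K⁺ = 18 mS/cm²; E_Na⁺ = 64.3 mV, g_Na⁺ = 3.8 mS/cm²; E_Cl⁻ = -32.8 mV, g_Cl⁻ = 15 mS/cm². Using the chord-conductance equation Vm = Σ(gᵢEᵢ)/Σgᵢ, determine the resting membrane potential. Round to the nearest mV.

-42 mV

Σ gᵢEᵢ = 18·(-71.6) + 3.8·(64.3) + 15·(-32.8) = -1536.46
Σ gᵢ = 18 + 3.8 + 15 = 36.8
Vm = -1536.46 / 36.8 = -41.75 mV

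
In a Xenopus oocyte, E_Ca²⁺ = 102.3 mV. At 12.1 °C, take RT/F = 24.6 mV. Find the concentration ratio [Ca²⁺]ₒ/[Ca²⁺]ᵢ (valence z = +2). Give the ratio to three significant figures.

4090

ln([out]/[in]) = E·z/(24.6) = 102.3 × 2 / 24.6 = 8.3171
[out]/[in] = e^(8.3171) = 4093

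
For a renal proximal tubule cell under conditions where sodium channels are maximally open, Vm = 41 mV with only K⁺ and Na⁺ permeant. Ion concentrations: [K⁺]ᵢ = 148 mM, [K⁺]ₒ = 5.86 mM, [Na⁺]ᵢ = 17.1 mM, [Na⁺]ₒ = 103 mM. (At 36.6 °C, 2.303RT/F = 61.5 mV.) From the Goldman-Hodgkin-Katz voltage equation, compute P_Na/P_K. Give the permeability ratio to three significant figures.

28.8

Let α = P_Na/P_K. GHK: Vm = 61.5·log₁₀[(Kₒ + α·Naₒ)/(Kᵢ + α·Naᵢ)].
10^(Vm/61.5) = 10^(41.0/61.5) = 4.6416
So 4.6416·(Kᵢ + α·Naᵢ) = Kₒ + α·Naₒ → α = (4.6416·148.0 − 5.86) / (103.0 − 4.6416·17.1)
α = (687 − 5.86) / (103.0 − 79.37) = 681.1/23.63 = 28.82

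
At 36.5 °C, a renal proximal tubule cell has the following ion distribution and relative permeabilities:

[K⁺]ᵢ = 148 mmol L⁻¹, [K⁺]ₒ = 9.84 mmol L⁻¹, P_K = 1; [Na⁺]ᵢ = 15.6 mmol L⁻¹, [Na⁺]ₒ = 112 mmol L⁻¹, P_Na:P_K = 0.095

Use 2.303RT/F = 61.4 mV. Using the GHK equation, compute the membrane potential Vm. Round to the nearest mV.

-53 mV

Vm = 61.4 · log₁₀[(Σ P·[cation]ₒ + Σ P·[anion]ᵢ) / (Σ P·[cation]ᵢ + Σ P·[anion]ₒ)]
Numerator = 1×9.84 + 0.095×112 = 20.48
Denominator = 1×148 + 0.095×15.6 = 149.5
Vm = 61.4 · log₁₀(0.13701) = 61.4 × (-0.8633) = -53.00 mV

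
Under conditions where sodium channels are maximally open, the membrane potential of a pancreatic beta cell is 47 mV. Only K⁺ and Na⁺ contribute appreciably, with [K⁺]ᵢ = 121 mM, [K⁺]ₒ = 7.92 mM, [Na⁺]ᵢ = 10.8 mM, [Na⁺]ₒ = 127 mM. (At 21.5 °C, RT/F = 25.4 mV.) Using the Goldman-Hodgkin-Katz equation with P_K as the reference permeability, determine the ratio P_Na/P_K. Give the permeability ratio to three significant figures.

Let α = P_Na/P_K. GHK: Vm = 25.4·ln[(Kₒ + α·Naₒ)/(Kᵢ + α·Naᵢ)].
e^(Vm/25.4) = e^(47.0/25.4) = 6.3623
So 6.3623·(Kᵢ + α·Naᵢ) = Kₒ + α·Naₒ → α = (6.3623·121.0 − 7.92) / (127.0 − 6.3623·10.8)
α = (769.8 − 7.92) / (127.0 − 68.71) = 761.9/58.29 = 13.07

13.1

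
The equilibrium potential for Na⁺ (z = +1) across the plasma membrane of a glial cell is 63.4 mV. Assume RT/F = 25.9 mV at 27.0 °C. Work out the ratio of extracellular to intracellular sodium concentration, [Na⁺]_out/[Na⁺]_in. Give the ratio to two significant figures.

ln([out]/[in]) = E·z/(25.9) = 63.4 × 1 / 25.9 = 2.4479
[out]/[in] = e^(2.4479) = 11.56

12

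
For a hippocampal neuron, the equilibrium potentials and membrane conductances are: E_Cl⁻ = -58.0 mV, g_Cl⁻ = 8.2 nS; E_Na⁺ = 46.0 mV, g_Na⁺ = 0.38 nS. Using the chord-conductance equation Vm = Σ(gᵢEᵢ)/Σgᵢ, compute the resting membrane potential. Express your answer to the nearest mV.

-53 mV

Σ gᵢEᵢ = 8.2·(-58.0) + 0.38·(46.0) = -458.12
Σ gᵢ = 8.2 + 0.38 = 8.58
Vm = -458.12 / 8.58 = -53.39 mV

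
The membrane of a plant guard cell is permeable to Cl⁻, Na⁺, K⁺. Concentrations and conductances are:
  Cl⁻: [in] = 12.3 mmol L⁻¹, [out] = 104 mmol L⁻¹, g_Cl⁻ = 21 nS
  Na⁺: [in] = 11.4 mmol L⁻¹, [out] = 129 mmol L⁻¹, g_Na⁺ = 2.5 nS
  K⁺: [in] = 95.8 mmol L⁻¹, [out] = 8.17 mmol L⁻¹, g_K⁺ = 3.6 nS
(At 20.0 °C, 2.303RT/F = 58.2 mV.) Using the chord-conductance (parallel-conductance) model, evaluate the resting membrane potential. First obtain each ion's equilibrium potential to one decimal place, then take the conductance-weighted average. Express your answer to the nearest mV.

E_Cl⁻ = (58.2/-1)·log₁₀(104/12.3) = -54.0 mV
E_Na⁺ = (58.2/1)·log₁₀(129/11.4) = 61.3 mV
E_K⁺ = (58.2/1)·log₁₀(8.17/95.8) = -62.2 mV
Vm = (Σ gᵢEᵢ)/(Σ gᵢ) = (21·-54.0 + 2.5·61.3 + 3.6·-62.2) / (21 + 2.5 + 3.6)
= -1204.67 / 27.1 = -44.45 mV

-44 mV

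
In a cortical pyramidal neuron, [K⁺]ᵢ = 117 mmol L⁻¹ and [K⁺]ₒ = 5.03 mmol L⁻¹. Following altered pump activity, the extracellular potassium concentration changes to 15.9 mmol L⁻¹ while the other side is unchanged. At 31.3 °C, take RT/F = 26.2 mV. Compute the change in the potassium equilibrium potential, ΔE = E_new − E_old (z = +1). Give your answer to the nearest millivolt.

E_old = (26.2/1)·ln(5.03/117) = -82.44 mV
E_new = (26.2/1)·ln(15.9/117) = -52.29 mV
ΔE = -52.29 − (-82.44) = 30.15 mV

30 mV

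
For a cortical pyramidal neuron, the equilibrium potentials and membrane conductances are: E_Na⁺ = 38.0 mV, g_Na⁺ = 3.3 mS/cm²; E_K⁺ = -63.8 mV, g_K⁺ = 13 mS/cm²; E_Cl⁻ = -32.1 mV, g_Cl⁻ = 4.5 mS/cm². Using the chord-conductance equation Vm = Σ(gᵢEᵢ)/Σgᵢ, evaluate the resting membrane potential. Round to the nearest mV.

Σ gᵢEᵢ = 3.3·(38.0) + 13·(-63.8) + 4.5·(-32.1) = -848.45
Σ gᵢ = 3.3 + 13 + 4.5 = 20.8
Vm = -848.45 / 20.8 = -40.79 mV

-41 mV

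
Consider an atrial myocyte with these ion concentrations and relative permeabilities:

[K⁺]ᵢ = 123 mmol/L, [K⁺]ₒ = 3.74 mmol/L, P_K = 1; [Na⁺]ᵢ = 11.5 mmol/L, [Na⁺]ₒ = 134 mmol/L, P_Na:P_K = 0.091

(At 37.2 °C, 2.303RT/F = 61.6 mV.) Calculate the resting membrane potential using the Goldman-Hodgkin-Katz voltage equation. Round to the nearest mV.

-55 mV

Vm = 61.6 · log₁₀[(Σ P·[cation]ₒ + Σ P·[anion]ᵢ) / (Σ P·[cation]ᵢ + Σ P·[anion]ₒ)]
Numerator = 1×3.74 + 0.091×134 = 15.93
Denominator = 1×123 + 0.091×11.5 = 124
Vm = 61.6 · log₁₀(0.12845) = 61.6 × (-0.8913) = -54.90 mV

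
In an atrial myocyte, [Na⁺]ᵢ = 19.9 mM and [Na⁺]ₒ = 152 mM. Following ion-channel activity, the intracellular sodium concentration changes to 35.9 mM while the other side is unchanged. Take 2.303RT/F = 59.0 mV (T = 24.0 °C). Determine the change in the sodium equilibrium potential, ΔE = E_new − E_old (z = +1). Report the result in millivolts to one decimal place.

-15.1 mV

E_old = (59.0/1)·log₁₀(152/19.9) = 52.10 mV
E_new = (59.0/1)·log₁₀(152/35.9) = 36.98 mV
ΔE = 36.98 − (52.10) = -15.12 mV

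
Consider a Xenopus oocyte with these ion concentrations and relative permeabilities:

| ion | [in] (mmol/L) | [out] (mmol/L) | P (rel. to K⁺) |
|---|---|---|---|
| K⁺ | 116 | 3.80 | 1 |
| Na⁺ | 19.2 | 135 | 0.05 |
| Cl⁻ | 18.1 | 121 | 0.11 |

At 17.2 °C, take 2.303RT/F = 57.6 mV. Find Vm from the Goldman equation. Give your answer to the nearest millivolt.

Vm = 57.6 · log₁₀[(Σ P·[cation]ₒ + Σ P·[anion]ᵢ) / (Σ P·[cation]ᵢ + Σ P·[anion]ₒ)]
Numerator = 1×3.80 + 0.05×135 + 0.11×18.1 = 12.54
Denominator = 1×116 + 0.05×19.2 + 0.11×121 = 130.3
Vm = 57.6 · log₁₀(0.096269) = 57.6 × (-1.0165) = -58.55 mV

-59 mV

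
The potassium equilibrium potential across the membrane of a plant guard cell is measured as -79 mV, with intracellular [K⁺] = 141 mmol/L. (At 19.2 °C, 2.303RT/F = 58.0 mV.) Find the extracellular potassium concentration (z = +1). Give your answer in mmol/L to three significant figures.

6.13 mmol/L

Nernst: E = (58.0/1) · log₁₀([out]/[in]), so log₁₀([out]/[in]) = -79.0 × 1 / 58.0 = -1.3621.
[out]/[in] = 10^(-1.3621) = 0.04344.
[out] = 0.04344 × 141 = 6.126 mmol/L.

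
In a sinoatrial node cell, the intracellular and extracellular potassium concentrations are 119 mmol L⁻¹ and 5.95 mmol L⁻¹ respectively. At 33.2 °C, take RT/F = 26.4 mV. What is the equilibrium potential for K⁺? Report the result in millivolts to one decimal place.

-79.1 mV

E = (26.4/z) · ln([K⁺]_out/[K⁺]_in) with z = +1.
= (26.4/1) · ln(5.95/119) = 26.40 · ln(0.05)
= 26.40 · (-2.9957) = -79.09 mV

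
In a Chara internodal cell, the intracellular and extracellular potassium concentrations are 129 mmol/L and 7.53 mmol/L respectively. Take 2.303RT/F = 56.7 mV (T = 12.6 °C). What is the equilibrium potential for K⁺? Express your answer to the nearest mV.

-70 mV

E = (56.7/z) · log₁₀([K⁺]_out/[K⁺]_in) with z = +1.
= (56.7/1) · log₁₀(7.53/129) = 56.70 · log₁₀(0.05837)
= 56.70 · (-1.2338) = -69.96 mV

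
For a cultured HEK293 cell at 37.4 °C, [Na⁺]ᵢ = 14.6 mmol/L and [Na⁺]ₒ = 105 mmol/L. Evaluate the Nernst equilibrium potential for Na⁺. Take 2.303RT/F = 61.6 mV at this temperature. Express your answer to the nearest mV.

53 mV

E = (61.6/z) · log₁₀([Na⁺]_out/[Na⁺]_in) with z = +1.
= (61.6/1) · log₁₀(105/14.6) = 61.60 · log₁₀(7.192)
= 61.60 · (0.8568) = 52.78 mV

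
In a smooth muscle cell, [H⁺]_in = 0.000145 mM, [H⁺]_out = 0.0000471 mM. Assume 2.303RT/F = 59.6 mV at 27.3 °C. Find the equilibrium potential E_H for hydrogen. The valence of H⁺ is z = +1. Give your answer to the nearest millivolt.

-29 mV

E = (59.6/z) · log₁₀([H⁺]_out/[H⁺]_in) with z = +1.
= (59.6/1) · log₁₀(0.0000471/0.000145) = 59.60 · log₁₀(0.3248)
= 59.60 · (-0.4883) = -29.11 mV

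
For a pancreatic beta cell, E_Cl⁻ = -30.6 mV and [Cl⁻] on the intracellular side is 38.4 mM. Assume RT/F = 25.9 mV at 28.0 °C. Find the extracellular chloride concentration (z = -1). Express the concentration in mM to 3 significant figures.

Nernst: E = (25.9/-1) · ln([out]/[in]), so ln([out]/[in]) = -30.6 × -1 / 25.9 = 1.1815.
[out]/[in] = e^(1.1815) = 3.259.
[out] = 3.259 × 38.4 = 125.2 mM.

125 mM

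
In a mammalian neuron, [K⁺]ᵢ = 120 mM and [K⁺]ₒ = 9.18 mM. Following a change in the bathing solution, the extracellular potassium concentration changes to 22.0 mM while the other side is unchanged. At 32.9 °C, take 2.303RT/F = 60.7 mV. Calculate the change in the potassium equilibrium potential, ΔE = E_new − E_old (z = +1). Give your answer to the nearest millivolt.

E_old = (60.7/1)·log₁₀(9.18/120) = -67.76 mV
E_new = (60.7/1)·log₁₀(22.0/120) = -44.72 mV
ΔE = -44.72 − (-67.76) = 23.04 mV

23 mV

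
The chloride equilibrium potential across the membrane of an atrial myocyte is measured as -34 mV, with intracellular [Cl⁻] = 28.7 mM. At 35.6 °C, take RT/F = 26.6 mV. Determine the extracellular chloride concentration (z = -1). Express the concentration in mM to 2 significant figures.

Nernst: E = (26.6/-1) · ln([out]/[in]), so ln([out]/[in]) = -34.0 × -1 / 26.6 = 1.2782.
[out]/[in] = e^(1.2782) = 3.59.
[out] = 3.59 × 28.7 = 103 mM.

100 mM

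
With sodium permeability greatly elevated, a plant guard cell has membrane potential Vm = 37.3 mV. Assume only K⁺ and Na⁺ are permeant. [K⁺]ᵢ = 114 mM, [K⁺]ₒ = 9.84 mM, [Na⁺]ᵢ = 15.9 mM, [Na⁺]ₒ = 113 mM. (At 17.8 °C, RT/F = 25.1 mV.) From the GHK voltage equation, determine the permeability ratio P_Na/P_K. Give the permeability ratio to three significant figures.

11.6

Let α = P_Na/P_K. GHK: Vm = 25.1·ln[(Kₒ + α·Naₒ)/(Kᵢ + α·Naᵢ)].
e^(Vm/25.1) = e^(37.3/25.1) = 4.4196
So 4.4196·(Kᵢ + α·Naᵢ) = Kₒ + α·Naₒ → α = (4.4196·114.0 − 9.84) / (113.0 − 4.4196·15.9)
α = (503.8 − 9.84) / (113.0 − 70.27) = 494/42.73 = 11.56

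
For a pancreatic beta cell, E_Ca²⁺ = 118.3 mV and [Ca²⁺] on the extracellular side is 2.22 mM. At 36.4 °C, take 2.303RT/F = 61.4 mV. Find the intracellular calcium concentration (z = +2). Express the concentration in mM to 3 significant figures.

Nernst: E = (61.4/2) · log₁₀([out]/[in]), so log₁₀([out]/[in]) = 118.3 × 2 / 61.4 = 3.8534.
[out]/[in] = 10^(3.8534) = 7135.
[in] = 2.22 / 7135 = 0.0003111 mM.

0.000311 mM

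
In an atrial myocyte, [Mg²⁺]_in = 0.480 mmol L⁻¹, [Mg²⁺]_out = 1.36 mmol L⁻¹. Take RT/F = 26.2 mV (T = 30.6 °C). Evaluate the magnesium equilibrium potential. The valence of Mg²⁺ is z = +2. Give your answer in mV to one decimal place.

13.6 mV

E = (26.2/z) · ln([Mg²⁺]_out/[Mg²⁺]_in) with z = +2.
= (26.2/2) · ln(1.36/0.480) = 13.10 · ln(2.833)
= 13.10 · (1.0415) = 13.64 mV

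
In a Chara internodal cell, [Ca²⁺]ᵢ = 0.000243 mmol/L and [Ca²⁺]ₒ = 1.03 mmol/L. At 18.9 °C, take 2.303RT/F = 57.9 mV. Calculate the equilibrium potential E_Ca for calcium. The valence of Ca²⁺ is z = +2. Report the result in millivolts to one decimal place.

E = (57.9/z) · log₁₀([Ca²⁺]_out/[Ca²⁺]_in) with z = +2.
= (57.9/2) · log₁₀(1.03/0.000243) = 28.95 · log₁₀(4239)
= 28.95 · (3.6272) = 105.01 mV

105.0 mV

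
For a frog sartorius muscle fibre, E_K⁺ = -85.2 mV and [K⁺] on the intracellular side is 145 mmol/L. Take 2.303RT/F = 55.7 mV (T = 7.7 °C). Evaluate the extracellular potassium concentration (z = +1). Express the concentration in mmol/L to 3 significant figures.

Nernst: E = (55.7/1) · log₁₀([out]/[in]), so log₁₀([out]/[in]) = -85.2 × 1 / 55.7 = -1.5296.
[out]/[in] = 10^(-1.5296) = 0.02954.
[out] = 0.02954 × 145 = 4.283 mmol/L.

4.28 mmol/L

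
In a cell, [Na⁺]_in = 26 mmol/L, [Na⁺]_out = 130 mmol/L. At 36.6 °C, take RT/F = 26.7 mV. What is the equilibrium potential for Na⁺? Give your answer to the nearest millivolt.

E = (26.7/z) · ln([Na⁺]_out/[Na⁺]_in) with z = +1.
= (26.7/1) · ln(130/26) = 26.70 · ln(5)
= 26.70 · (1.6094) = 42.97 mV

43 mV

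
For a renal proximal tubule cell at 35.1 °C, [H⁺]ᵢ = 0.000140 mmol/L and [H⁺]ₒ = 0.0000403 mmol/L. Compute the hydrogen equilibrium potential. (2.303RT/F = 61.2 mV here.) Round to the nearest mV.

E = (61.2/z) · log₁₀([H⁺]_out/[H⁺]_in) with z = +1.
= (61.2/1) · log₁₀(0.0000403/0.000140) = 61.20 · log₁₀(0.2879)
= 61.20 · (-0.5408) = -33.10 mV

-33 mV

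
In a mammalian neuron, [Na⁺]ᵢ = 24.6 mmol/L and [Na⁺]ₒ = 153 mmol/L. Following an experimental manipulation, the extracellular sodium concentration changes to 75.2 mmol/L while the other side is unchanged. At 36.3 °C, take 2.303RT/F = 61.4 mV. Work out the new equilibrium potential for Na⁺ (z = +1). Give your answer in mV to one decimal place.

After the shift: [Na⁺]_out = 75.2, [Na⁺]_in = 24.6 mmol/L.
E_new = (61.4/1)·log₁₀(75.2/24.6) = 61.40 · (0.4853) = 29.80 mV

29.8 mV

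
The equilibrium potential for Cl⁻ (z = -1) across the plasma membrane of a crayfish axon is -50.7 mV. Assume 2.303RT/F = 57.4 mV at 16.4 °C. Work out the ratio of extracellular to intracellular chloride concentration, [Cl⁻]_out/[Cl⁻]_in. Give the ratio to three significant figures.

log₁₀([out]/[in]) = E·z/(57.4) = -50.7 × -1 / 57.4 = 0.8833
[out]/[in] = 10^(0.8833) = 7.643

7.64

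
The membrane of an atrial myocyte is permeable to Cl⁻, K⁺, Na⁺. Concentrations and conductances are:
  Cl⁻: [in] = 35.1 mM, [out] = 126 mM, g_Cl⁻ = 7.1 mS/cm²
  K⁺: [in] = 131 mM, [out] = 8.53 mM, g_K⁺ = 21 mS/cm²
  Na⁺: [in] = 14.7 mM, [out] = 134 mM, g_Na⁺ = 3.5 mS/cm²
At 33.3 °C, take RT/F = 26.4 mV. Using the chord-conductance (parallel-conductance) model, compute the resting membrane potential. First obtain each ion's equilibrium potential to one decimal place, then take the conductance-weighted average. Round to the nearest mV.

-49 mV

E_Cl⁻ = (26.4/-1)·ln(126/35.1) = -33.7 mV
E_K⁺ = (26.4/1)·ln(8.53/131) = -72.1 mV
E_Na⁺ = (26.4/1)·ln(134/14.7) = 58.3 mV
Vm = (Σ gᵢEᵢ)/(Σ gᵢ) = (7.1·-33.7 + 21·-72.1 + 3.5·58.3) / (7.1 + 21 + 3.5)
= -1549.32 / 31.6 = -49.03 mV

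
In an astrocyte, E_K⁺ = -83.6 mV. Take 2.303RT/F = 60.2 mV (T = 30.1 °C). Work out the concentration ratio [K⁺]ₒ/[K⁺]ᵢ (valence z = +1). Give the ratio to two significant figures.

0.041

log₁₀([out]/[in]) = E·z/(60.2) = -83.6 × 1 / 60.2 = -1.3887
[out]/[in] = 10^(-1.3887) = 0.04086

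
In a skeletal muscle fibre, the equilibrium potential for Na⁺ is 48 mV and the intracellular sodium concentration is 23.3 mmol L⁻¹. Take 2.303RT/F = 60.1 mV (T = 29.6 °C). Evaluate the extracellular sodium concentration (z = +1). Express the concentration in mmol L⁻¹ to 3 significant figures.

147 mmol L⁻¹

Nernst: E = (60.1/1) · log₁₀([out]/[in]), so log₁₀([out]/[in]) = 48.0 × 1 / 60.1 = 0.7987.
[out]/[in] = 10^(0.7987) = 6.29.
[out] = 6.29 × 23.3 = 146.6 mmol L⁻¹.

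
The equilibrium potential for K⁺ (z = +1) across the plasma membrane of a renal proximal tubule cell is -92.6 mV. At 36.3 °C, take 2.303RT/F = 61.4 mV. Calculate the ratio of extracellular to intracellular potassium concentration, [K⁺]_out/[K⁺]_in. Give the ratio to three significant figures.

log₁₀([out]/[in]) = E·z/(61.4) = -92.6 × 1 / 61.4 = -1.5081
[out]/[in] = 10^(-1.5081) = 0.03104

0.0310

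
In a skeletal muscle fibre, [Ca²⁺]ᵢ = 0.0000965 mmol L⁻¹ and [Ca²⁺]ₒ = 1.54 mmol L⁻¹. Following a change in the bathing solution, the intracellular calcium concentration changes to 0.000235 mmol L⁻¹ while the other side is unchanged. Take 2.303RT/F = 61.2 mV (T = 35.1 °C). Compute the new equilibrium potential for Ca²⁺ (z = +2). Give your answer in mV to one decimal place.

After the shift: [Ca²⁺]_out = 1.54, [Ca²⁺]_in = 0.000235 mmol L⁻¹.
E_new = (61.2/2)·log₁₀(1.54/0.000235) = 30.60 · (3.8165) = 116.78 mV

116.8 mV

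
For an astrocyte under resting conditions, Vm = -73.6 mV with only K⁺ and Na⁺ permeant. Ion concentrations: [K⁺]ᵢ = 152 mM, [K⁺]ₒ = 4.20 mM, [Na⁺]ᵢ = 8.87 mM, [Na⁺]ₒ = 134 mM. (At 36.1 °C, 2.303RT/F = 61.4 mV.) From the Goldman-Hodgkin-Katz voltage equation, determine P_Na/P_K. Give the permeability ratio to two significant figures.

0.041

Let α = P_Na/P_K. GHK: Vm = 61.4·log₁₀[(Kₒ + α·Naₒ)/(Kᵢ + α·Naᵢ)].
10^(Vm/61.4) = 10^(-73.6/61.4) = 0.063285
So 0.063285·(Kᵢ + α·Naᵢ) = Kₒ + α·Naₒ → α = (0.063285·152.0 − 4.2) / (134.0 − 0.063285·8.87)
α = (9.619 − 4.2) / (134.0 − 0.5613) = 5.419/133.4 = 0.04061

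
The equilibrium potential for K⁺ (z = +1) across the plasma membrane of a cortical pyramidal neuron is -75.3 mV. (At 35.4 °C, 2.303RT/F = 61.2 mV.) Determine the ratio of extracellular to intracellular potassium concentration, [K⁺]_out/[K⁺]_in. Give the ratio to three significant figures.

0.0588

log₁₀([out]/[in]) = E·z/(61.2) = -75.3 × 1 / 61.2 = -1.2304
[out]/[in] = 10^(-1.2304) = 0.05883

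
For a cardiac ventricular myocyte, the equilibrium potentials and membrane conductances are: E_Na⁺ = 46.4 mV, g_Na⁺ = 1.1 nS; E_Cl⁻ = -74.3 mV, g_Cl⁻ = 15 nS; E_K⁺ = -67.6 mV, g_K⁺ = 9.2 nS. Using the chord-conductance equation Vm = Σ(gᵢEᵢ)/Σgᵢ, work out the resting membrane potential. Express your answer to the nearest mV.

-67 mV

Σ gᵢEᵢ = 1.1·(46.4) + 15·(-74.3) + 9.2·(-67.6) = -1685.38
Σ gᵢ = 1.1 + 15 + 9.2 = 25.3
Vm = -1685.38 / 25.3 = -66.62 mV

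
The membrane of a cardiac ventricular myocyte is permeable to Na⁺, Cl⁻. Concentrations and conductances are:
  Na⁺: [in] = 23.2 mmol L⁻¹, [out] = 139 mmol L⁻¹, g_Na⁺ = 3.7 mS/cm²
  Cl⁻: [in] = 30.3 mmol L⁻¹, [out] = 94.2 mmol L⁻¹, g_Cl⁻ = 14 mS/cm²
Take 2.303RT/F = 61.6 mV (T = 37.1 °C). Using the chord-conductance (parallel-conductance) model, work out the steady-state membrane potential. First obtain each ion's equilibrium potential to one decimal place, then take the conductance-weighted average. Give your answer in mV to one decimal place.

E_Na⁺ = (61.6/1)·log₁₀(139/23.2) = 47.9 mV
E_Cl⁻ = (61.6/-1)·log₁₀(94.2/30.3) = -30.3 mV
Vm = (Σ gᵢEᵢ)/(Σ gᵢ) = (3.7·47.9 + 14·-30.3) / (3.7 + 14)
= -246.97 / 17.7 = -13.95 mV

-14.0 mV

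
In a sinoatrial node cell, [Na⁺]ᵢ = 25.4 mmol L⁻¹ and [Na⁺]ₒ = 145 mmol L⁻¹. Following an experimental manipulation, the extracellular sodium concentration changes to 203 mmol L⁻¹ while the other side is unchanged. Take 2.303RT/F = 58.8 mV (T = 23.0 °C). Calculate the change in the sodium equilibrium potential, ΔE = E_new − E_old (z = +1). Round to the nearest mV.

E_old = (58.8/1)·log₁₀(145/25.4) = 44.48 mV
E_new = (58.8/1)·log₁₀(203/25.4) = 53.08 mV
ΔE = 53.08 − (44.48) = 8.59 mV

9 mV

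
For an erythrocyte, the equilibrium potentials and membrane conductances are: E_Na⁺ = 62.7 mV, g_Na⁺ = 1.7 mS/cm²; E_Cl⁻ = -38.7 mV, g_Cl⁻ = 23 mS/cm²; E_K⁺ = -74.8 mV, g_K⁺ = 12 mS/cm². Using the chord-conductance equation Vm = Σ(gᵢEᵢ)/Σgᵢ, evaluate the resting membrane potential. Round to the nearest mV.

-46 mV

Σ gᵢEᵢ = 1.7·(62.7) + 23·(-38.7) + 12·(-74.8) = -1681.11
Σ gᵢ = 1.7 + 23 + 12 = 36.7
Vm = -1681.11 / 36.7 = -45.81 mV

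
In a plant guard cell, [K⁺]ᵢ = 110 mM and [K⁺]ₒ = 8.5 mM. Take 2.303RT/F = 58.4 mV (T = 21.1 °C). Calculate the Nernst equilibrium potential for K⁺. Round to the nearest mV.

E = (58.4/z) · log₁₀([K⁺]_out/[K⁺]_in) with z = +1.
= (58.4/1) · log₁₀(8.5/110) = 58.40 · log₁₀(0.07727)
= 58.40 · (-1.1120) = -64.94 mV

-65 mV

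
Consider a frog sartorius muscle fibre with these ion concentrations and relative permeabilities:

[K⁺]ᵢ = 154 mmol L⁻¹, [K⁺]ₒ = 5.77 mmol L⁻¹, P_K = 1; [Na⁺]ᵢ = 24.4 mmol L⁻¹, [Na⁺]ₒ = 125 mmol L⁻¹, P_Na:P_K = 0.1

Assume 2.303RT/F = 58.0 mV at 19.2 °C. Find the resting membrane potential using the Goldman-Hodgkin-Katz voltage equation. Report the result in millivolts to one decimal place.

-54.1 mV

Vm = 58.0 · log₁₀[(Σ P·[cation]ₒ + Σ P·[anion]ᵢ) / (Σ P·[cation]ᵢ + Σ P·[anion]ₒ)]
Numerator = 1×5.77 + 0.1×125 = 18.27
Denominator = 1×154 + 0.1×24.4 = 156.4
Vm = 58.0 · log₁₀(0.11679) = 58.0 × (-0.9326) = -54.09 mV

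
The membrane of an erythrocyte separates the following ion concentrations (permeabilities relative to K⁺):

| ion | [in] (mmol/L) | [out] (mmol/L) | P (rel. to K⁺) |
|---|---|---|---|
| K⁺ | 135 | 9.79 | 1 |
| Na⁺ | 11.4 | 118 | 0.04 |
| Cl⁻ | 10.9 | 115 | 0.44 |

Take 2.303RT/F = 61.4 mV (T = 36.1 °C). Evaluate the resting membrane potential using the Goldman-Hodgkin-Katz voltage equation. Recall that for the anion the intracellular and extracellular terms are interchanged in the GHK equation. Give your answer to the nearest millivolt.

-60 mV

Vm = 61.4 · log₁₀[(Σ P·[cation]ₒ + Σ P·[anion]ᵢ) / (Σ P·[cation]ᵢ + Σ P·[anion]ₒ)]
Numerator = 1×9.79 + 0.04×118 + 0.44×10.9 = 19.31
Denominator = 1×135 + 0.04×11.4 + 0.44×115 = 186.1
Vm = 61.4 · log₁₀(0.10376) = 61.4 × (-0.9840) = -60.41 mV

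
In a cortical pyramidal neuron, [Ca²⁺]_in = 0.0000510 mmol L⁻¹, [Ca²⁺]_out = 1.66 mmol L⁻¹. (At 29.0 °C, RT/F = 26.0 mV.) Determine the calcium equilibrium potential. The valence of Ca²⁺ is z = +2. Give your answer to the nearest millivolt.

135 mV

E = (26.0/z) · ln([Ca²⁺]_out/[Ca²⁺]_in) with z = +2.
= (26.0/2) · ln(1.66/0.0000510) = 13.00 · ln(3.255e+04)
= 13.00 · (10.3905) = 135.08 mV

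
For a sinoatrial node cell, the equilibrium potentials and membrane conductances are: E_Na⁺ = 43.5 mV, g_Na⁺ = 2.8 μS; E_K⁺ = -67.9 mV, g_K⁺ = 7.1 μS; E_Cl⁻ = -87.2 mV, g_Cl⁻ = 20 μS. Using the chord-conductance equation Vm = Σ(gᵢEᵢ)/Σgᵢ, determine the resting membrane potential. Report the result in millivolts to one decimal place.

Σ gᵢEᵢ = 2.8·(43.5) + 7.1·(-67.9) + 20·(-87.2) = -2104.29
Σ gᵢ = 2.8 + 7.1 + 20 = 29.9
Vm = -2104.29 / 29.9 = -70.38 mV

-70.4 mV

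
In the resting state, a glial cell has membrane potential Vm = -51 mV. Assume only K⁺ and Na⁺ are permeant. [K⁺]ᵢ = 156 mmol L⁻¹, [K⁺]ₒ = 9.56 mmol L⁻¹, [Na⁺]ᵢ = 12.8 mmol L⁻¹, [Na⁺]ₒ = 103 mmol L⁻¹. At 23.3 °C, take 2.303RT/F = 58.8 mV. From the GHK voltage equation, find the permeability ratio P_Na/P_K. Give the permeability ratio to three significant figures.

Let α = P_Na/P_K. GHK: Vm = 58.8·log₁₀[(Kₒ + α·Naₒ)/(Kᵢ + α·Naᵢ)].
10^(Vm/58.8) = 10^(-51.0/58.8) = 0.13572
So 0.13572·(Kᵢ + α·Naᵢ) = Kₒ + α·Naₒ → α = (0.13572·156.0 − 9.56) / (103.0 − 0.13572·12.8)
α = (21.17 − 9.56) / (103.0 − 1.737) = 11.61/101.3 = 0.1147

0.115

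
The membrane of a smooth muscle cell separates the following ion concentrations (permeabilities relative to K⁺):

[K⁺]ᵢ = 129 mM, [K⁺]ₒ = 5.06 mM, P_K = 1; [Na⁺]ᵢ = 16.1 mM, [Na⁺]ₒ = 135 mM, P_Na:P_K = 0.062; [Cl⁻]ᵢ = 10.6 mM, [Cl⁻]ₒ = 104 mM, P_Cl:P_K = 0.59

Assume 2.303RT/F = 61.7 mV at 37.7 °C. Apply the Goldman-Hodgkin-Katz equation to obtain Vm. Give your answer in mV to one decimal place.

Vm = 61.7 · log₁₀[(Σ P·[cation]ₒ + Σ P·[anion]ᵢ) / (Σ P·[cation]ᵢ + Σ P·[anion]ₒ)]
Numerator = 1×5.06 + 0.062×135 + 0.59×10.6 = 19.68
Denominator = 1×129 + 0.062×16.1 + 0.59×104 = 191.4
Vm = 61.7 · log₁₀(0.10286) = 61.7 × (-0.9877) = -60.94 mV

-60.9 mV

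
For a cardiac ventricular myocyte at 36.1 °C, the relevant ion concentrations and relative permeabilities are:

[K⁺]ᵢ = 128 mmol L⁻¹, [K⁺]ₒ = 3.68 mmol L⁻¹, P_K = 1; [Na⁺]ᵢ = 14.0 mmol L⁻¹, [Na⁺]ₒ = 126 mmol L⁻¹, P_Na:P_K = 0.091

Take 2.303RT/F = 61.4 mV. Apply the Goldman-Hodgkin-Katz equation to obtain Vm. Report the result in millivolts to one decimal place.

-57.2 mV

Vm = 61.4 · log₁₀[(Σ P·[cation]ₒ + Σ P·[anion]ᵢ) / (Σ P·[cation]ᵢ + Σ P·[anion]ₒ)]
Numerator = 1×3.68 + 0.091×126 = 15.15
Denominator = 1×128 + 0.091×14.0 = 129.3
Vm = 61.4 · log₁₀(0.11716) = 61.4 × (-0.9312) = -57.18 mV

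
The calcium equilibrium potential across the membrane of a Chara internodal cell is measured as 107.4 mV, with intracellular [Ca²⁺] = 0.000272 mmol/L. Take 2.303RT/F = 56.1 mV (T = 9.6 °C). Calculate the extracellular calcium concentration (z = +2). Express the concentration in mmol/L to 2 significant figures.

1.8 mmol/L

Nernst: E = (56.1/2) · log₁₀([out]/[in]), so log₁₀([out]/[in]) = 107.4 × 2 / 56.1 = 3.8289.
[out]/[in] = 10^(3.8289) = 6743.
[out] = 6743 × 0.000272 = 1.834 mmol/L.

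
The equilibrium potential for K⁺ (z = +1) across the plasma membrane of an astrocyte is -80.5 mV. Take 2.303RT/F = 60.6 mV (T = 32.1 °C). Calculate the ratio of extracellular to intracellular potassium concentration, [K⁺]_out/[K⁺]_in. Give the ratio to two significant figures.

log₁₀([out]/[in]) = E·z/(60.6) = -80.5 × 1 / 60.6 = -1.3284
[out]/[in] = 10^(-1.3284) = 0.04695

0.047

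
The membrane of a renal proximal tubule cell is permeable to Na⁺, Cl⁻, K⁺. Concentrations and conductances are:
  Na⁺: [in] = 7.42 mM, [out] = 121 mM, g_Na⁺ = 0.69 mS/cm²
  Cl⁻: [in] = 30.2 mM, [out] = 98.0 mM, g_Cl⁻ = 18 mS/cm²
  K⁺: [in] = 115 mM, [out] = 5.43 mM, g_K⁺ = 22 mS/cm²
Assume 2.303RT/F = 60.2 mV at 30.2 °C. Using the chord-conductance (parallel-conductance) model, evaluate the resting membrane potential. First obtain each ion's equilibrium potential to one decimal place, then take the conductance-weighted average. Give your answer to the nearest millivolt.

-56 mV

E_Na⁺ = (60.2/1)·log₁₀(121/7.42) = 73.0 mV
E_Cl⁻ = (60.2/-1)·log₁₀(98.0/30.2) = -30.8 mV
E_K⁺ = (60.2/1)·log₁₀(5.43/115) = -79.8 mV
Vm = (Σ gᵢEᵢ)/(Σ gᵢ) = (0.69·73.0 + 18·-30.8 + 22·-79.8) / (0.69 + 18 + 22)
= -2259.63 / 40.69 = -55.53 mV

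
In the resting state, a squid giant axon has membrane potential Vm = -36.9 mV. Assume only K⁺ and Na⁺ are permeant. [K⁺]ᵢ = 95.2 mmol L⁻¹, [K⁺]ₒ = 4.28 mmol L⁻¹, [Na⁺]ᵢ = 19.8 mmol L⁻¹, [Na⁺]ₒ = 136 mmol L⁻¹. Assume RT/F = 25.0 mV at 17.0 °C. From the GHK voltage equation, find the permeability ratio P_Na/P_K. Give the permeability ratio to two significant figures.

0.13

Let α = P_Na/P_K. GHK: Vm = 25.0·ln[(Kₒ + α·Naₒ)/(Kᵢ + α·Naᵢ)].
e^(Vm/25.0) = e^(-36.9/25.0) = 0.22855
So 0.22855·(Kᵢ + α·Naᵢ) = Kₒ + α·Naₒ → α = (0.22855·95.2 − 4.28) / (136.0 − 0.22855·19.8)
α = (21.76 − 4.28) / (136.0 − 4.525) = 17.48/131.5 = 0.1329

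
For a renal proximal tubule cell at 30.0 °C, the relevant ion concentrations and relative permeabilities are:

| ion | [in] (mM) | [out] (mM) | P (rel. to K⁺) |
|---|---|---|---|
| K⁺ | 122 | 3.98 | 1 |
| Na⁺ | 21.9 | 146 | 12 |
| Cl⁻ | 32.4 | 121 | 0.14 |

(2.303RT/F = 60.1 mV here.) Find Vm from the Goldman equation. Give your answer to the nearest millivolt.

39 mV

Vm = 60.1 · log₁₀[(Σ P·[cation]ₒ + Σ P·[anion]ᵢ) / (Σ P·[cation]ᵢ + Σ P·[anion]ₒ)]
Numerator = 1×3.98 + 12×146 + 0.14×32.4 = 1761
Denominator = 1×122 + 12×21.9 + 0.14×121 = 401.7
Vm = 60.1 · log₁₀(4.3822) = 60.1 × (0.6417) = 38.57 mV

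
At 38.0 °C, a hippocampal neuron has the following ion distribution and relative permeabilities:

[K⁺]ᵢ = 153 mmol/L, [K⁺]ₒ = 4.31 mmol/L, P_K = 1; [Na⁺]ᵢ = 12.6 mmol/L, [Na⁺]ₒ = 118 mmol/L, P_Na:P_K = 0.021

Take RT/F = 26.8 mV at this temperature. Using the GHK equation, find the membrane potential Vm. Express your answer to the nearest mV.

-84 mV

Vm = 26.8 · ln[(Σ P·[cation]ₒ + Σ P·[anion]ᵢ) / (Σ P·[cation]ᵢ + Σ P·[anion]ₒ)]
Numerator = 1×4.31 + 0.021×118 = 6.788
Denominator = 1×153 + 0.021×12.6 = 153.3
Vm = 26.8 · ln(0.044289) = 26.8 × (-3.1170) = -83.54 mV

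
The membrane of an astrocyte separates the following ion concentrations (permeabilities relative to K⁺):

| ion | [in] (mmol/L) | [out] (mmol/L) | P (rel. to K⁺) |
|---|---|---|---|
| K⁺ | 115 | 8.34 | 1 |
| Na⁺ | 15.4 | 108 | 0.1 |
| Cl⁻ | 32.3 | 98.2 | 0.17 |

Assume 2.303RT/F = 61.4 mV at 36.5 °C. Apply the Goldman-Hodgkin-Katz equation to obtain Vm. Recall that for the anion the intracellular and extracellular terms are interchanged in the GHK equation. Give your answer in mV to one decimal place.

-45.0 mV

Vm = 61.4 · log₁₀[(Σ P·[cation]ₒ + Σ P·[anion]ᵢ) / (Σ P·[cation]ᵢ + Σ P·[anion]ₒ)]
Numerator = 1×8.34 + 0.1×108 + 0.17×32.3 = 24.63
Denominator = 1×115 + 0.1×15.4 + 0.17×98.2 = 133.2
Vm = 61.4 · log₁₀(0.18487) = 61.4 × (-0.7331) = -45.01 mV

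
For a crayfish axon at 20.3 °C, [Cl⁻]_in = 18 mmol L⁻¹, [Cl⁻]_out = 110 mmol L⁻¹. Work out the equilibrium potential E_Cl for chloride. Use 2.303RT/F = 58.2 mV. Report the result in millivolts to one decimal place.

-45.8 mV

E = (58.2/z) · log₁₀([Cl⁻]_out/[Cl⁻]_in) with z = -1.
For an anion, dividing by z = -1 reverses the sign.
= (58.2/-1) · log₁₀(110/18) = -58.20 · log₁₀(6.111)
= -58.20 · (0.7861) = -45.75 mV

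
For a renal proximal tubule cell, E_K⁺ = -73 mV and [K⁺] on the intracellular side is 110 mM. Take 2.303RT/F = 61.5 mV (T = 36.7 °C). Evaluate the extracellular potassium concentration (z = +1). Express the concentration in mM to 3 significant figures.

Nernst: E = (61.5/1) · log₁₀([out]/[in]), so log₁₀([out]/[in]) = -73.0 × 1 / 61.5 = -1.1870.
[out]/[in] = 10^(-1.1870) = 0.06501.
[out] = 0.06501 × 110 = 7.152 mM.

7.15 mM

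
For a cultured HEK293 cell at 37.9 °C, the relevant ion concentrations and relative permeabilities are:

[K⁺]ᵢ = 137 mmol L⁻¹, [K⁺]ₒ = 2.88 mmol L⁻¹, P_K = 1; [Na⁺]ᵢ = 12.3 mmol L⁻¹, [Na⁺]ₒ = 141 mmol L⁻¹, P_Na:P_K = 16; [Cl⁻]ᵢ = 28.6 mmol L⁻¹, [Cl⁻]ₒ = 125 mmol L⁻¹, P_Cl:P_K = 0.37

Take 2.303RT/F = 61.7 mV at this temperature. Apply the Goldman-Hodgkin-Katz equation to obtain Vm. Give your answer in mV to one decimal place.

Vm = 61.7 · log₁₀[(Σ P·[cation]ₒ + Σ P·[anion]ᵢ) / (Σ P·[cation]ᵢ + Σ P·[anion]ₒ)]
Numerator = 1×2.88 + 16×141 + 0.37×28.6 = 2269
Denominator = 1×137 + 16×12.3 + 0.37×125 = 380.1
Vm = 61.7 · log₁₀(5.9715) = 61.7 × (0.7761) = 47.88 mV

47.9 mV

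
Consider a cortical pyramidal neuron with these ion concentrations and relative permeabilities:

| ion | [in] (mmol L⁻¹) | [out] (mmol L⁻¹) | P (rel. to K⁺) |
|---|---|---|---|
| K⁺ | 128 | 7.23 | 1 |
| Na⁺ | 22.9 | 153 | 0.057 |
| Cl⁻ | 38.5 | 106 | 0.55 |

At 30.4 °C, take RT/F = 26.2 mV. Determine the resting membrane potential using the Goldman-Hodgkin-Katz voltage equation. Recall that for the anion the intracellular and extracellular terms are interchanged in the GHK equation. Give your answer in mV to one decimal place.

-42.4 mV

Vm = 26.2 · ln[(Σ P·[cation]ₒ + Σ P·[anion]ᵢ) / (Σ P·[cation]ᵢ + Σ P·[anion]ₒ)]
Numerator = 1×7.23 + 0.057×153 + 0.55×38.5 = 37.13
Denominator = 1×128 + 0.057×22.9 + 0.55×106 = 187.6
Vm = 26.2 · ln(0.19789) = 26.2 × (-1.6200) = -42.44 mV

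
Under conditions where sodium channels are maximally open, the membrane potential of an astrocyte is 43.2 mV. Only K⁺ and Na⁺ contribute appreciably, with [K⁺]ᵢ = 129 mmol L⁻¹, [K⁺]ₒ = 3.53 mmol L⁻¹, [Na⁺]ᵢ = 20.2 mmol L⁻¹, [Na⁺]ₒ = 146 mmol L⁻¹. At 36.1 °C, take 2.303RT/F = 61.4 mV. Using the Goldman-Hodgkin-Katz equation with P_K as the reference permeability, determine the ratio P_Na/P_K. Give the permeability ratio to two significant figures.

15

Let α = P_Na/P_K. GHK: Vm = 61.4·log₁₀[(Kₒ + α·Naₒ)/(Kᵢ + α·Naᵢ)].
10^(Vm/61.4) = 10^(43.2/61.4) = 5.0534
So 5.0534·(Kᵢ + α·Naᵢ) = Kₒ + α·Naₒ → α = (5.0534·129.0 − 3.53) / (146.0 − 5.0534·20.2)
α = (651.9 − 3.53) / (146.0 − 102.1) = 648.4/43.92 = 14.76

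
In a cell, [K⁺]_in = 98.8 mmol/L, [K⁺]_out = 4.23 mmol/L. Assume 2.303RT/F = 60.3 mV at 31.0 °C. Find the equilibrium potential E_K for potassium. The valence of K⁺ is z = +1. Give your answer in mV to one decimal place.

-82.5 mV

E = (60.3/z) · log₁₀([K⁺]_out/[K⁺]_in) with z = +1.
= (60.3/1) · log₁₀(4.23/98.8) = 60.30 · log₁₀(0.04281)
= 60.30 · (-1.3684) = -82.52 mV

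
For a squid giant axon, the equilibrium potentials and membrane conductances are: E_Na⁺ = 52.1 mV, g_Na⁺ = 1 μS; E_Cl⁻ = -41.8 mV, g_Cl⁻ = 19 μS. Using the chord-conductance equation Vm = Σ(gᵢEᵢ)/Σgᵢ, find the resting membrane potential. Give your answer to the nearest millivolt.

Σ gᵢEᵢ = 1·(52.1) + 19·(-41.8) = -742.10
Σ gᵢ = 1 + 19 = 20
Vm = -742.10 / 20 = -37.10 mV

-37 mV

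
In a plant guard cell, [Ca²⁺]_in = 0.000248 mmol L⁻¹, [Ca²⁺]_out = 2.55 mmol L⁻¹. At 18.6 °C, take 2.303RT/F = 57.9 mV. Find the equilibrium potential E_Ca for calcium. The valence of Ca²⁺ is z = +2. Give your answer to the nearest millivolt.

116 mV

E = (57.9/z) · log₁₀([Ca²⁺]_out/[Ca²⁺]_in) with z = +2.
= (57.9/2) · log₁₀(2.55/0.000248) = 28.95 · log₁₀(1.028e+04)
= 28.95 · (4.0121) = 116.15 mV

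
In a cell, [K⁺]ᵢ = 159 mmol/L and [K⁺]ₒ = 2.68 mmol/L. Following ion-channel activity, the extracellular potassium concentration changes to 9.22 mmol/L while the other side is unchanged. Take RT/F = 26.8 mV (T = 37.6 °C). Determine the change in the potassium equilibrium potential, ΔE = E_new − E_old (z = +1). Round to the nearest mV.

33 mV

E_old = (26.8/1)·ln(2.68/159) = -109.43 mV
E_new = (26.8/1)·ln(9.22/159) = -76.31 mV
ΔE = -76.31 − (-109.43) = 33.11 mV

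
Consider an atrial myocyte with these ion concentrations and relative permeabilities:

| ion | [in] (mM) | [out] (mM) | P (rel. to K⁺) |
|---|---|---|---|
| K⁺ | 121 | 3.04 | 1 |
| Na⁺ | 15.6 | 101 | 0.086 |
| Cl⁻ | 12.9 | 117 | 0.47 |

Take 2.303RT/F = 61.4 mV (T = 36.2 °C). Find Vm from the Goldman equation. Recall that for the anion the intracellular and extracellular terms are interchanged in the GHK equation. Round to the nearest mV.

Vm = 61.4 · log₁₀[(Σ P·[cation]ₒ + Σ P·[anion]ᵢ) / (Σ P·[cation]ᵢ + Σ P·[anion]ₒ)]
Numerator = 1×3.04 + 0.086×101 + 0.47×12.9 = 17.79
Denominator = 1×121 + 0.086×15.6 + 0.47×117 = 177.3
Vm = 61.4 · log₁₀(0.10031) = 61.4 × (-0.9986) = -61.32 mV

-61 mV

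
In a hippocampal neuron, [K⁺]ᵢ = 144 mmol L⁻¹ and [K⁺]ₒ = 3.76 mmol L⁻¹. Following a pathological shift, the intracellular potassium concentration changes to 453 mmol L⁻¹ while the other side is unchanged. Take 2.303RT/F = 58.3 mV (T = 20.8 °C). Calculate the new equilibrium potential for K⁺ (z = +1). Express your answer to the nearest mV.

After the shift: [K⁺]_out = 3.76, [K⁺]_in = 453 mmol L⁻¹.
E_new = (58.3/1)·log₁₀(3.76/453) = 58.30 · (-2.0809) = -121.32 mV

-121 mV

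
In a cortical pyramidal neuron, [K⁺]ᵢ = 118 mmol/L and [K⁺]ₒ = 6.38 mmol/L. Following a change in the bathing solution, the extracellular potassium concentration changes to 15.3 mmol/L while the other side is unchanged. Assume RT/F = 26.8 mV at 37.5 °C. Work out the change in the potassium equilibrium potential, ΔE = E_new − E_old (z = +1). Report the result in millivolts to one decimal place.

E_old = (26.8/1)·ln(6.38/118) = -78.19 mV
E_new = (26.8/1)·ln(15.3/118) = -54.75 mV
ΔE = -54.75 − (-78.19) = 23.44 mV

23.4 mV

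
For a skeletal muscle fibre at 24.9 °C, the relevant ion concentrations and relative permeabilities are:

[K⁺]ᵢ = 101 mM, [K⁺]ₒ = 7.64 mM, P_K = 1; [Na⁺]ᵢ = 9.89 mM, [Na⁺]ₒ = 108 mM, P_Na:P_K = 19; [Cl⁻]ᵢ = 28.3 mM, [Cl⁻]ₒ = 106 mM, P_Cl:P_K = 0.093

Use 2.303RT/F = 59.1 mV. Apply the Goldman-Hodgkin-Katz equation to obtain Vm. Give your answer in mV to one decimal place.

Vm = 59.1 · log₁₀[(Σ P·[cation]ₒ + Σ P·[anion]ᵢ) / (Σ P·[cation]ᵢ + Σ P·[anion]ₒ)]
Numerator = 1×7.64 + 19×108 + 0.093×28.3 = 2062
Denominator = 1×101 + 19×9.89 + 0.093×106 = 298.8
Vm = 59.1 · log₁₀(6.9026) = 59.1 × (0.8390) = 49.59 mV

49.6 mV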